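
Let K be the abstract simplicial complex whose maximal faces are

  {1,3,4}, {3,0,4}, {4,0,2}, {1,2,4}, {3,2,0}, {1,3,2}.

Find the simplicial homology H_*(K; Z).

H_0 = Z,  H_1 = 0,  H_2 = Z.

Fix the vertex order 0 < 1 < 2 < 3 < 4 and write every simplex with vertices in increasing order. Then dim K = 2 and the simplices of K are:

  0-simplices (5): [0], [1], [2], [3], [4]
  1-simplices (9): [0,2], [0,3], [0,4], [1,2], [1,3], [1,4], [2,3], [2,4], [3,4]
  2-simplices (6): [0,2,3], [0,2,4], [0,3,4], [1,2,3], [1,2,4], [1,3,4]

Hence C_0 ≅ Z^5, C_1 ≅ Z^9, C_2 ≅ Z^6.

The boundary map ∂_1: C_1 → C_0 sends each edge [p,q] (with p < q) to q − p.
As a 5×9 matrix over Z this has rank 4, with invariant factors (1,1,1,1).

The boundary map ∂_2: C_2 → C_1 sends each 2-simplex [p,q,r] to [q,r] − [p,r] + [p,q]. For instance
  ∂[0,2,3] = [2,3] − [0,3] + [0,2],
  ∂[0,2,4] = [2,4] − [0,4] + [0,2].
The 9×6 boundary matrix has rank 5 and Smith normal form diag(1,1,1,1,1).

Computing H_k = (kernel of ∂_k) / (image of ∂_{k+1}):

  H_0: rank C_0 − rank ∂_1 = 5 − 4 = 1, and the invariant factors of ∂_1 are all 1, so H_0 = Z.
  H_1: rank ker ∂_1 − rank ∂_2 = (9 − 4) − 5 = 0, and the invariant factors of ∂_2 are all 1, so H_1 = 0.
  H_2: rank ker ∂_2 − rank ∂_3 = (6 − 5) − 0 = 1, and there is no ∂_3, so H_2 = Z.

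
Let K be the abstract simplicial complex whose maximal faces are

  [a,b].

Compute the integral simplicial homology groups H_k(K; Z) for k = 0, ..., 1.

Fix the vertex order a < b and write every simplex with vertices in increasing order. Then dim K = 1 and the simplices of K are:

  0-simplices (2): a, b
  1-simplices (1): ab

so the chain groups are C_0 ≅ Z^2, C_1 ≅ Z^1.

The boundary map ∂_1: C_1 → C_0 is given by ∂[p,q] = [q] − [p].
This gives a 2×1 integer matrix of rank 1; reducing to Smith normal form yields diagonal entries (1).

Now H_k = ker ∂_k / im ∂_{k+1}, so:

  H_0: rank C_0 − rank ∂_1 = 2 − 1 = 1, and the invariant factors of ∂_1 are all 1, so H_0 = Z.
  H_1: rank ker ∂_1 − rank ∂_2 = (1 − 1) − 0 = 0, and there is no ∂_2, so H_1 = 0.

H_0 = Z,  H_1 = 0.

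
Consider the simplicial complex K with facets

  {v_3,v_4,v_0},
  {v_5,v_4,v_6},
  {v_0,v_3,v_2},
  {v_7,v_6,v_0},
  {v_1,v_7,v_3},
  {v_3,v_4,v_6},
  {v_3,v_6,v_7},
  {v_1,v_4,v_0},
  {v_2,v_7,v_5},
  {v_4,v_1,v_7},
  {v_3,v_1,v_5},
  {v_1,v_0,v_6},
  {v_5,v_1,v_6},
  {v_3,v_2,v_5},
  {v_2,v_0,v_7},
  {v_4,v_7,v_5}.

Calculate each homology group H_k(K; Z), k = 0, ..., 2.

Take the total order v_0 < v_1 < v_2 < v_3 < v_4 < v_5 < v_6 < v_7 on the vertex set. Then K (dimension 2) consists of the simplices:

  0-simplices (8): [v_0], [v_1], [v_2], [v_3], [v_4], [v_5], [v_6], [v_7]
  1-simplices (24): (24 of them)
  2-simplices (16): (16 of them)

so the chain groups are C_0 ≅ Z^8, C_1 ≅ Z^24, C_2 ≅ Z^16.

∂_1: C_1 → C_0 is given by ∂[p,q] = [q] − [p].
The resulting 8×24 matrix has rank 7, and its Smith normal form has invariant factors (1,1,1,1,1,1,1).

∂_2: C_2 → C_1 acts by ∂[p,q,r] = [q,r] − [p,r] + [p,q]. For instance
  ∂[v_3,v_6,v_7] = [v_6,v_7] − [v_3,v_7] + [v_3,v_6],
  ∂[v_3,v_4,v_6] = [v_4,v_6] − [v_3,v_6] + [v_3,v_4].
The resulting 24×16 matrix has rank 15, and its Smith normal form has invariant factors (1,1,1,1,1,1,1,1,1,1,1,1,1,1,1).

Computing H_k = (kernel of ∂_k) / (image of ∂_{k+1}):

  H_0: rank C_0 − rank ∂_1 = 8 − 7 = 1, and the invariant factors of ∂_1 are all 1, so H_0 ≅ Z.
  H_1: rank ker ∂_1 − rank ∂_2 = (24 − 7) − 15 = 2, and the invariant factors of ∂_2 are all 1, so H_1 ≅ Z^2.
  H_2: rank ker ∂_2 − rank ∂_3 = (16 − 15) − 0 = 1, and there is no ∂_3, so H_2 ≅ Z.

H_0 ≅ Z,  H_1 ≅ Z^2,  H_2 ≅ Z.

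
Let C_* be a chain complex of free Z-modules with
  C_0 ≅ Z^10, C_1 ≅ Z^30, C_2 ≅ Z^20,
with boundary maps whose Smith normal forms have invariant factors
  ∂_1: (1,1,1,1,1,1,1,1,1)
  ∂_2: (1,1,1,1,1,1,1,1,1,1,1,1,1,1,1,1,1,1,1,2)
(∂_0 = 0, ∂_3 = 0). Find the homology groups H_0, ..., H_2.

H_0: b_0 = 10 − 0 − 9 = 1; torsion from ∂_1 factors > 1: none. So H_0 = Z.
H_1: b_1 = 30 − 9 − 20 = 1; torsion from ∂_2 factors > 1: [2]. So H_1 = Z ⊕ Z/2.
H_2: b_2 = 20 − 20 − 0 = 0; torsion from ∂_3 factors > 1: none. So H_2 = 0.

H_0 = Z,  H_1 = Z ⊕ Z/2,  H_2 = 0.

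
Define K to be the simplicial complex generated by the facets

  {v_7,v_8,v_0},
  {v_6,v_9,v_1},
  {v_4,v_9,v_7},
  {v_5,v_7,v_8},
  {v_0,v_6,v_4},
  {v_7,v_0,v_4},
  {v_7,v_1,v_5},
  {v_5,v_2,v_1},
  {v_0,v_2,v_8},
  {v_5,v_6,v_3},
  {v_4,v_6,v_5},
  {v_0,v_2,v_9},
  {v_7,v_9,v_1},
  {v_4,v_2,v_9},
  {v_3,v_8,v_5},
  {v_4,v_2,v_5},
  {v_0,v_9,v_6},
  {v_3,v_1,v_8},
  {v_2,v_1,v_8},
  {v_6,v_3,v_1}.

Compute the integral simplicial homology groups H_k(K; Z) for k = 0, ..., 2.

We work with the vertex ordering v_0 < v_1 < v_2 < v_3 < v_4 < v_5 < v_6 < v_7 < v_8 < v_9. The simplices of K, each written with vertices in increasing order, are:

  0-simplices (10): [v_0], [v_1], [v_2], [v_3], [v_4], [v_5], [v_6], [v_7], [v_8], [v_9]
  1-simplices (30): (30 of them)
  2-simplices (20): (20 of them)

giving chain groups C_0 ≅ Z^10, C_1 ≅ Z^30, C_2 ≅ Z^20.

Boundary ∂_1: C_1 → C_0 is given by ∂[p,q] = [q] − [p]. For instance
  ∂[v_5,v_6] = [v_6] − [v_5].
This gives a 10×30 integer matrix of rank 9; reducing to Smith normal form yields diagonal entries (1,1,1,1,1,1,1,1,1).

Boundary ∂_2: C_2 → C_1 acts by ∂[p,q,r] = [q,r] − [p,r] + [p,q]. For instance
  ∂[v_2,v_4,v_5] = [v_4,v_5] − [v_2,v_5] + [v_2,v_4],
  ∂[v_0,v_7,v_8] = [v_7,v_8] − [v_0,v_8] + [v_0,v_7].
This gives a 30×20 integer matrix of rank 20; reducing to Smith normal form yields diagonal entries (1,1,1,1,1,1,1,1,1,1,1,1,1,1,1,1,1,1,1,2).

Reading off H_k = ker ∂_k / im ∂_{k+1}:

  H_0: rank C_0 − rank ∂_1 = 10 − 9 = 1, and the invariant factors of ∂_1 are all 1, so H_0 = Z.
  H_1: rank ker ∂_1 − rank ∂_2 = (30 − 9) − 20 = 1, and ∂_2 has invariant factor 2 > 1, so H_1 = Z ⊕ Z/2Z.
  H_2: rank ker ∂_2 − rank ∂_3 = (20 − 20) − 0 = 0, and there is no ∂_3, so H_2 = 0.

H_0 = Z,  H_1 = Z ⊕ Z/2Z,  H_2 = 0.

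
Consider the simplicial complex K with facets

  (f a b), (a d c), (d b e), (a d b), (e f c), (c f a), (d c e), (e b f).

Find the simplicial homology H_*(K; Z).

H_0 = Z,  H_1 = 0,  H_2 = Z.

Take the total order a < b < c < d < e < f on the vertex set. Then K (dimension 2) consists of the simplices:

  0-simplices (6): a, b, c, d, e, f
  1-simplices (12): ab, ac, ad, af, bd, be, bf, cd, ce, cf, de, ef
  2-simplices (8): abd, abf, acd, acf, bde, bef, cde, cef

Hence C_0 ≅ Z^6, C_1 ≅ Z^12, C_2 ≅ Z^8.

The boundary map ∂_1: C_1 → C_0 is given by ∂[p,q] = [q] − [p].
This gives a 6×12 integer matrix of rank 5; reducing to Smith normal form yields diagonal entries (1,1,1,1,1).

Boundary ∂_2: C_2 → C_1 sends each 2-simplex [p,q,r] to [q,r] − [p,r] + [p,q]. For instance
  ∂acf = cf − af + ac,
  ∂abd = bd − ad + ab.
The resulting 12×8 matrix has rank 7, and its Smith normal form has invariant factors (1,1,1,1,1,1,1).

From H_k ≅ ker(∂_k) / im(∂_{k+1}) we obtain:

  H_0: rank C_0 − rank ∂_1 = 6 − 5 = 1, and the invariant factors of ∂_1 are all 1, so H_0 = Z.
  H_1: rank ker ∂_1 − rank ∂_2 = (12 − 5) − 7 = 0, and the invariant factors of ∂_2 are all 1, so H_1 = 0.
  H_2: rank ker ∂_2 − rank ∂_3 = (8 − 7) − 0 = 1, and there is no ∂_3, so H_2 = Z.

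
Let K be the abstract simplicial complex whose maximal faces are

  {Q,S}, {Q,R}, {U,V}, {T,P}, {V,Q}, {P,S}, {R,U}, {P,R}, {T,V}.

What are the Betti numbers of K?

b_0 = 1, b_1 = 3.

Fix the vertex order P < Q < R < S < T < U < V and write every simplex with vertices in increasing order. Then dim K = 1 and the simplices of K are:

  0-simplices (7): P, Q, R, S, T, U, V
  1-simplices (9): PR, PS, PT, QR, QS, QV, RU, TV, UV

so the chain groups are C_0 ≅ Z^7, C_1 ≅ Z^9.

The boundary map ∂_1: C_1 → C_0 sends each edge [p,q] (with p < q) to q − p. For instance
  ∂PT = T − P.
The 7×9 boundary matrix has rank 6 and Smith normal form diag(1,1,1,1,1,1).

From H_k ≅ ker(∂_k) / im(∂_{k+1}) we obtain:

  H_0: rank C_0 − rank ∂_1 = 7 − 6 = 1, and the invariant factors of ∂_1 are all 1, so H_0 = Z.
  H_1: rank ker ∂_1 − rank ∂_2 = (9 − 6) − 0 = 3, and there is no ∂_2, so H_1 = Z^3.

Hence the Betti numbers are b_0 = 1, b_1 = 3.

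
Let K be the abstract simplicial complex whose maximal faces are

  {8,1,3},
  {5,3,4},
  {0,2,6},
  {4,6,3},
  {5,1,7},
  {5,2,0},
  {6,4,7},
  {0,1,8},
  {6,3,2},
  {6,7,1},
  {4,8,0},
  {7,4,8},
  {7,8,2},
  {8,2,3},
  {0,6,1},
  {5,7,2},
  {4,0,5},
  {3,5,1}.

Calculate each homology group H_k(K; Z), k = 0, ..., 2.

We work with the vertex ordering 0 < 1 < 2 < 3 < 4 < 5 < 6 < 7 < 8. The simplices of K, each written with vertices in increasing order, are:

  0-simplices (9): [0], [1], [2], [3], [4], [5], [6], [7], [8]
  1-simplices (27): (27 of them)
  2-simplices (18): [0,1,6], [0,1,8], [0,2,5], [0,2,6], [0,4,5], [0,4,8], [1,3,5], [1,3,8], [1,5,7], [1,6,7], [2,3,6], [2,3,8], [2,5,7], [2,7,8], [3,4,5], [3,4,6], [4,6,7], [4,7,8]

giving chain groups C_0 ≅ Z^9, C_1 ≅ Z^27, C_2 ≅ Z^18.

∂_1: C_1 → C_0 sends each edge [p,q] (with p < q) to q − p. For instance
  ∂[2,8] = [8] − [2].
As a 9×27 matrix over Z this has rank 8, with invariant factors (1,1,1,1,1,1,1,1).

∂_2: C_2 → C_1 maps a triangle to the signed sum of its edges. For instance
  ∂[2,7,8] = [7,8] − [2,8] + [2,7],
  ∂[1,3,8] = [3,8] − [1,8] + [1,3].
This gives a 27×18 integer matrix of rank 17; reducing to Smith normal form yields diagonal entries (1,1,1,1,1,1,1,1,1,1,1,1,1,1,1,1,1).

From H_k ≅ ker(∂_k) / im(∂_{k+1}) we obtain:

  H_0: rank C_0 − rank ∂_1 = 9 − 8 = 1, and the invariant factors of ∂_1 are all 1, so H_0 ≅ Z.
  H_1: rank ker ∂_1 − rank ∂_2 = (27 − 8) − 17 = 2, and the invariant factors of ∂_2 are all 1, so H_1 ≅ Z^2.
  H_2: rank ker ∂_2 − rank ∂_3 = (18 − 17) − 0 = 1, and there is no ∂_3, so H_2 ≅ Z.

H_0 = Z,  H_1 = Z^2,  H_2 = Z.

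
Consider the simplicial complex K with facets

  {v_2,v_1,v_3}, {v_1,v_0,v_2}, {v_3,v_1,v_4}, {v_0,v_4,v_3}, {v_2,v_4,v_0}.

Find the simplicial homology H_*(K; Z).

Order the vertices as v_0 < v_1 < v_2 < v_3 < v_4. Listing each simplex with vertices in this order, K has dimension 2 with simplices:

  0-simplices (5): [v_0], [v_1], [v_2], [v_3], [v_4]
  1-simplices (10): [v_0,v_1], [v_0,v_2], [v_0,v_3], [v_0,v_4], [v_1,v_2], [v_1,v_3], [v_1,v_4], [v_2,v_3], [v_2,v_4], [v_3,v_4]
  2-simplices (5): [v_0,v_1,v_2], [v_0,v_2,v_4], [v_0,v_3,v_4], [v_1,v_2,v_3], [v_1,v_3,v_4]

Hence C_0 ≅ Z^5, C_1 ≅ Z^10, C_2 ≅ Z^5.

Boundary ∂_1: C_1 → C_0 maps an edge to its endpoints' difference, ∂[p,q] = q − p.
As a 5×10 matrix over Z this has rank 4, with invariant factors (1,1,1,1).

The boundary map ∂_2: C_2 → C_1 sends each 2-simplex [p,q,r] to [q,r] − [p,r] + [p,q]. For instance
  ∂[v_0,v_2,v_4] = [v_2,v_4] − [v_0,v_4] + [v_0,v_2],
  ∂[v_0,v_1,v_2] = [v_1,v_2] − [v_0,v_2] + [v_0,v_1].
The 10×5 boundary matrix has rank 5 and Smith normal form diag(1,1,1,1,1).

Computing H_k = (kernel of ∂_k) / (image of ∂_{k+1}):

  H_0: rank C_0 − rank ∂_1 = 5 − 4 = 1, and the invariant factors of ∂_1 are all 1, so H_0 = Z.
  H_1: rank ker ∂_1 − rank ∂_2 = (10 − 4) − 5 = 1, and the invariant factors of ∂_2 are all 1, so H_1 = Z.
  H_2: rank ker ∂_2 − rank ∂_3 = (5 − 5) − 0 = 0, and there is no ∂_3, so H_2 = 0.

H_0 = Z,  H_1 = Z,  H_2 = 0.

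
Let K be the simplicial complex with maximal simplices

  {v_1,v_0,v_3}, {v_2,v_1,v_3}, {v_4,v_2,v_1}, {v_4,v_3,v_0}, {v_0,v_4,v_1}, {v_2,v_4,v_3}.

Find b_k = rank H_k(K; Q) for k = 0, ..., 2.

b_0 = 1, b_1 = 0, b_2 = 1.

Order the vertices as v_0 < v_1 < v_2 < v_3 < v_4. Listing each simplex with vertices in this order, K has dimension 2 with simplices:

  0-simplices (5): [v_0], [v_1], [v_2], [v_3], [v_4]
  1-simplices (9): [v_0,v_1], [v_0,v_3], [v_0,v_4], [v_1,v_2], [v_1,v_3], [v_1,v_4], [v_2,v_3], [v_2,v_4], [v_3,v_4]
  2-simplices (6): [v_0,v_1,v_3], [v_0,v_1,v_4], [v_0,v_3,v_4], [v_1,v_2,v_3], [v_1,v_2,v_4], [v_2,v_3,v_4]

so the chain groups are C_0 ≅ Z^5, C_1 ≅ Z^9, C_2 ≅ Z^6.

The boundary map ∂_1: C_1 → C_0 is given by ∂[p,q] = [q] − [p].
As a 5×9 matrix over Z this has rank 4, with invariant factors (1,1,1,1).

∂_2: C_2 → C_1 sends each 2-simplex [p,q,r] to [q,r] − [p,r] + [p,q]. For instance
  ∂[v_0,v_1,v_4] = [v_1,v_4] − [v_0,v_4] + [v_0,v_1],
  ∂[v_2,v_3,v_4] = [v_3,v_4] − [v_2,v_4] + [v_2,v_3].
This gives a 9×6 integer matrix of rank 5; reducing to Smith normal form yields diagonal entries (1,1,1,1,1).

From H_k ≅ ker(∂_k) / im(∂_{k+1}) we obtain:

  H_0: rank C_0 − rank ∂_1 = 5 − 4 = 1, and the invariant factors of ∂_1 are all 1, so H_0 = Z.
  H_1: rank ker ∂_1 − rank ∂_2 = (9 − 4) − 5 = 0, and the invariant factors of ∂_2 are all 1, so H_1 = 0.
  H_2: rank ker ∂_2 − rank ∂_3 = (6 − 5) − 0 = 1, and there is no ∂_3, so H_2 = Z.

Hence the Betti numbers are b_0 = 1, b_1 = 0, b_2 = 1.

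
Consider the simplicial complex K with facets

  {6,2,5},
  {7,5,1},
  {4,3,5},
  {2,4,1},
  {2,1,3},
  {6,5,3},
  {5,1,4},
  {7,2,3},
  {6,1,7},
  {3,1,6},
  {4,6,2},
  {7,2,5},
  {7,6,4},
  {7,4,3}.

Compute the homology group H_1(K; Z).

H_1 = Z^2.

Order the vertices as 1 < 2 < 3 < 4 < 5 < 6 < 7. Listing each simplex with vertices in this order, K has dimension 2 with simplices:

  0-simplices (7): [1], [2], [3], [4], [5], [6], [7]
  1-simplices (21): [1,2], [1,3], [1,4], [1,5], [1,6], [1,7], [2,3], [2,4], [2,5], [2,6], [2,7], [3,4], [3,5], [3,6], [3,7], [4,5], [4,6], [4,7], [5,6], [5,7], [6,7]
  2-simplices (14): [1,2,3], [1,2,4], [1,3,6], [1,4,5], [1,5,7], [1,6,7], [2,3,7], [2,4,6], [2,5,6], [2,5,7], [3,4,5], [3,4,7], [3,5,6], [4,6,7]

Hence C_0 ≅ Z^7, C_1 ≅ Z^21, C_2 ≅ Z^14.

Boundary ∂_1: C_1 → C_0 sends each edge [p,q] (with p < q) to q − p.
The resulting 7×21 matrix has rank 6, and its Smith normal form has invariant factors (1,1,1,1,1,1).

Boundary ∂_2: C_2 → C_1 sends each 2-simplex [p,q,r] to [q,r] − [p,r] + [p,q]. For instance
  ∂[1,5,7] = [5,7] − [1,7] + [1,5],
  ∂[2,5,6] = [5,6] − [2,6] + [2,5].
The 21×14 boundary matrix has rank 13 and Smith normal form diag(1,1,1,1,1,1,1,1,1,1,1,1,1).

Now H_k = ker ∂_k / im ∂_{k+1}, so:

  H_1: rank ker ∂_1 − rank ∂_2 = (21 − 6) − 13 = 2, and the invariant factors of ∂_2 are all 1, so H_1 = Z^2.

(K is a triangulation of the torus T^2.)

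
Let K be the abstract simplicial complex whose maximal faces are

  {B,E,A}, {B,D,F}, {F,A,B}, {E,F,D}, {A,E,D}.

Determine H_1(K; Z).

H_1 = Z.

We work with the vertex ordering A < B < D < E < F. The simplices of K, each written with vertices in increasing order, are:

  0-simplices (5): A, B, D, E, F
  1-simplices (10): AB, AD, AE, AF, BD, BE, BF, DE, DF, EF
  2-simplices (5): ABE, ABF, ADE, BDF, DEF

Hence C_0 ≅ Z^5, C_1 ≅ Z^10, C_2 ≅ Z^5.

∂_1: C_1 → C_0 sends each edge [p,q] (with p < q) to q − p. For instance
  ∂BE = E − B.
The resulting 5×10 matrix has rank 4, and its Smith normal form has invariant factors (1,1,1,1).

Boundary ∂_2: C_2 → C_1 maps a triangle to the signed sum of its edges. For instance
  ∂ADE = DE − AE + AD,
  ∂BDF = DF − BF + BD.
As a 10×5 matrix over Z this has rank 5, with invariant factors (1,1,1,1,1).

Now H_k = ker ∂_k / im ∂_{k+1}, so:

  H_1: rank ker ∂_1 − rank ∂_2 = (10 − 4) − 5 = 1, and the invariant factors of ∂_2 are all 1, so H_1 = Z.

(K is a triangulation of the Möbius band.)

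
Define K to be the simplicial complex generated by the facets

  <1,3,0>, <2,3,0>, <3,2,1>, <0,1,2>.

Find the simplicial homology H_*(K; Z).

H_0 = Z,  H_1 = 0,  H_2 = Z.

Fix the vertex order 0 < 1 < 2 < 3 and write every simplex with vertices in increasing order. Then dim K = 2 and the simplices of K are:

  0-simplices (4): [0], [1], [2], [3]
  1-simplices (6): [0,1], [0,2], [0,3], [1,2], [1,3], [2,3]
  2-simplices (4): [0,1,2], [0,1,3], [0,2,3], [1,2,3]

giving chain groups C_0 ≅ Z^4, C_1 ≅ Z^6, C_2 ≅ Z^4.

∂_1: C_1 → C_0 sends each edge [p,q] (with p < q) to q − p. For instance
  ∂[0,1] = [1] − [0].
The 4×6 boundary matrix has rank 3 and Smith normal form diag(1,1,1).

∂_2: C_2 → C_1 acts by ∂[p,q,r] = [q,r] − [p,r] + [p,q]. For instance
  ∂[0,1,2] = [1,2] − [0,2] + [0,1],
  ∂[1,2,3] = [2,3] − [1,3] + [1,2].
As a 6×4 matrix over Z this has rank 3, with invariant factors (1,1,1).

From H_k ≅ ker(∂_k) / im(∂_{k+1}) we obtain:

  H_0: rank C_0 − rank ∂_1 = 4 − 3 = 1, and the invariant factors of ∂_1 are all 1, so H_0 = Z.
  H_1: rank ker ∂_1 − rank ∂_2 = (6 − 3) − 3 = 0, and the invariant factors of ∂_2 are all 1, so H_1 = 0.
  H_2: rank ker ∂_2 − rank ∂_3 = (4 − 3) − 0 = 1, and there is no ∂_3, so H_2 = Z.

(K is a triangulation of the 2-sphere S^2.)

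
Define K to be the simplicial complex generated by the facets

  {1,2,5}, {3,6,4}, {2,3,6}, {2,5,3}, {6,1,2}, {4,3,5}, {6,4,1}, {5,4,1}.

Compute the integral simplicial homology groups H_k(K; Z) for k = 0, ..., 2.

We work with the vertex ordering 1 < 2 < 3 < 4 < 5 < 6. The simplices of K, each written with vertices in increasing order, are:

  0-simplices (6): [1], [2], [3], [4], [5], [6]
  1-simplices (12): [1,2], [1,4], [1,5], [1,6], [2,3], [2,5], [2,6], [3,4], [3,5], [3,6], [4,5], [4,6]
  2-simplices (8): [1,2,5], [1,2,6], [1,4,5], [1,4,6], [2,3,5], [2,3,6], [3,4,5], [3,4,6]

so the chain groups are C_0 ≅ Z^6, C_1 ≅ Z^12, C_2 ≅ Z^8.

The boundary map ∂_1: C_1 → C_0 maps an edge to its endpoints' difference, ∂[p,q] = q − p. For instance
  ∂[2,5] = [5] − [2].
This gives a 6×12 integer matrix of rank 5; reducing to Smith normal form yields diagonal entries (1,1,1,1,1).

Boundary ∂_2: C_2 → C_1 sends each 2-simplex [p,q,r] to [q,r] − [p,r] + [p,q]. For instance
  ∂[3,4,5] = [4,5] − [3,5] + [3,4],
  ∂[1,4,6] = [4,6] − [1,6] + [1,4].
This gives a 12×8 integer matrix of rank 7; reducing to Smith normal form yields diagonal entries (1,1,1,1,1,1,1).

Now H_k = ker ∂_k / im ∂_{k+1}, so:

  H_0: rank C_0 − rank ∂_1 = 6 − 5 = 1, and the invariant factors of ∂_1 are all 1, so H_0 = Z.
  H_1: rank ker ∂_1 − rank ∂_2 = (12 − 5) − 7 = 0, and the invariant factors of ∂_2 are all 1, so H_1 = 0.
  H_2: rank ker ∂_2 − rank ∂_3 = (8 − 7) − 0 = 1, and there is no ∂_3, so H_2 = Z.

H_0 ≅ Z,  H_1 = 0,  H_2 ≅ Z.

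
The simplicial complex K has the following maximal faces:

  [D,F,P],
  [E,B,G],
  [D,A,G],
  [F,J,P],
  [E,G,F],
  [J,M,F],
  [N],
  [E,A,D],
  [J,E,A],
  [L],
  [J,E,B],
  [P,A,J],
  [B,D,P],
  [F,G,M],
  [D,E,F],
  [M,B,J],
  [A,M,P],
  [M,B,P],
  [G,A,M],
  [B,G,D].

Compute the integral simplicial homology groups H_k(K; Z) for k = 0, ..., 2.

H_0 = Z^3,  H_1 = Z ⊕ Z/2,  H_2 = 0.

Take the total order A < B < D < E < F < G < J < L < M < N < P on the vertex set. Then K (dimension 2) consists of the simplices:

  0-simplices (11): A, B, D, E, F, G, J, L, M, N, P
  1-simplices (27): AD, AE, AG, AJ, AM, AP, BD, BE, BG, BJ, BM, BP, DE, DF, DG, DP, EF, EG, EJ, FG, FJ, FM, FP, GM, JM, JP, MP
  2-simplices (18): ADE, ADG, AEJ, AGM, AJP, AMP, BDG, BDP, BEG, BEJ, BJM, BMP, DEF, DFP, EFG, FGM, FJM, FJP

Hence C_0 ≅ Z^11, C_1 ≅ Z^27, C_2 ≅ Z^18.

The boundary map ∂_1: C_1 → C_0 sends each edge [p,q] (with p < q) to q − p.
This gives a 11×27 integer matrix of rank 8; reducing to Smith normal form yields diagonal entries (1,1,1,1,1,1,1,1).

Boundary ∂_2: C_2 → C_1 acts by ∂[p,q,r] = [q,r] − [p,r] + [p,q]. For instance
  ∂FGM = GM − FM + FG,
  ∂DFP = FP − DP + DF.
As a 27×18 matrix over Z this has rank 18, with invariant factors (1,1,1,1,1,1,1,1,1,1,1,1,1,1,1,1,1,2).

Reading off H_k = ker ∂_k / im ∂_{k+1}:

  H_0: rank C_0 − rank ∂_1 = 11 − 8 = 3, and the invariant factors of ∂_1 are all 1, so H_0 ≅ Z^3.
  H_1: rank ker ∂_1 − rank ∂_2 = (27 − 8) − 18 = 1, and ∂_2 has invariant factor 2 > 1, so H_1 ≅ Z ⊕ Z/2.
  H_2: rank ker ∂_2 − rank ∂_3 = (18 − 18) − 0 = 0, and there is no ∂_3, so H_2 ≅ 0.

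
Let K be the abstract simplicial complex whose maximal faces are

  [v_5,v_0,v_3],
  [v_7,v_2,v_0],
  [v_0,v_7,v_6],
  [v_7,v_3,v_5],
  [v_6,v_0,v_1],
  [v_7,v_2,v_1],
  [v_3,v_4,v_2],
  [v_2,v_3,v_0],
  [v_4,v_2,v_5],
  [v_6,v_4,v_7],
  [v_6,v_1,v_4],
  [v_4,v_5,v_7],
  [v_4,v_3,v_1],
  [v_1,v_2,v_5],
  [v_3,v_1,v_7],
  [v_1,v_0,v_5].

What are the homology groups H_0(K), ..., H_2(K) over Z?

H_0 = Z,  H_1 = Z^2,  H_2 = Z.

We work with the vertex ordering v_0 < v_1 < v_2 < v_3 < v_4 < v_5 < v_6 < v_7. The simplices of K, each written with vertices in increasing order, are:

  0-simplices (8): [v_0], [v_1], [v_2], [v_3], [v_4], [v_5], [v_6], [v_7]
  1-simplices (24): (24 of them)
  2-simplices (16): (16 of them)

giving chain groups C_0 ≅ Z^8, C_1 ≅ Z^24, C_2 ≅ Z^16.

∂_1: C_1 → C_0 sends each edge [p,q] (with p < q) to q − p. For instance
  ∂[v_0,v_7] = [v_7] − [v_0].
The 8×24 boundary matrix has rank 7 and Smith normal form diag(1,1,1,1,1,1,1).

Boundary ∂_2: C_2 → C_1 sends each 2-simplex [p,q,r] to [q,r] − [p,r] + [p,q]. For instance
  ∂[v_0,v_1,v_5] = [v_1,v_5] − [v_0,v_5] + [v_0,v_1],
  ∂[v_0,v_6,v_7] = [v_6,v_7] − [v_0,v_7] + [v_0,v_6].
The 24×16 boundary matrix has rank 15 and Smith normal form diag(1,1,1,1,1,1,1,1,1,1,1,1,1,1,1).

Now H_k = ker ∂_k / im ∂_{k+1}, so:

  H_0: rank C_0 − rank ∂_1 = 8 − 7 = 1, and the invariant factors of ∂_1 are all 1, so H_0 = Z.
  H_1: rank ker ∂_1 − rank ∂_2 = (24 − 7) − 15 = 2, and the invariant factors of ∂_2 are all 1, so H_1 = Z^2.
  H_2: rank ker ∂_2 − rank ∂_3 = (16 − 15) − 0 = 1, and there is no ∂_3, so H_2 = Z.

As a check, the Euler characteristic is 8 − 24 + 16 = 0, which agrees with 1 − 2 + 1 = 0.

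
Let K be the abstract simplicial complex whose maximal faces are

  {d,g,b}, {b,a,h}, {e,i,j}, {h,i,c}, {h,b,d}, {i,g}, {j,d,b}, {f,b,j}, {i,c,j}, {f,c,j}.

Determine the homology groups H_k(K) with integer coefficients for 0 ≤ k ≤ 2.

We work with the vertex ordering a < b < c < d < e < f < g < h < i < j. The simplices of K, each written with vertices in increasing order, are:

  0-simplices (10): a, b, c, d, e, f, g, h, i, j
  1-simplices (20): ab, ah, bd, bf, bg, bh, bj, cf, ch, ci, cj, dg, dh, dj, ei, ej, fj, gi, hi, ij
  2-simplices (9): abh, bdg, bdh, bdj, bfj, cfj, chi, cij, eij

giving chain groups C_0 ≅ Z^10, C_1 ≅ Z^20, C_2 ≅ Z^9.

Boundary ∂_1: C_1 → C_0 maps an edge to its endpoints' difference, ∂[p,q] = q − p. For instance
  ∂dh = h − d.
The resulting 10×20 matrix has rank 9, and its Smith normal form has invariant factors (1,1,1,1,1,1,1,1,1).

The boundary map ∂_2: C_2 → C_1 sends each 2-simplex [p,q,r] to [q,r] − [p,r] + [p,q]. For instance
  ∂bdj = dj − bj + bd,
  ∂bdg = dg − bg + bd.
The 20×9 boundary matrix has rank 9 and Smith normal form diag(1,1,1,1,1,1,1,1,1).

From H_k ≅ ker(∂_k) / im(∂_{k+1}) we obtain:

  H_0: rank C_0 − rank ∂_1 = 10 − 9 = 1, and the invariant factors of ∂_1 are all 1, so H_0 ≅ Z.
  H_1: rank ker ∂_1 − rank ∂_2 = (20 − 9) − 9 = 2, and the invariant factors of ∂_2 are all 1, so H_1 ≅ Z^2.
  H_2: rank ker ∂_2 − rank ∂_3 = (9 − 9) − 0 = 0, and there is no ∂_3, so H_2 ≅ 0.

As a check, the Euler characteristic is 10 − 20 + 9 = -1, which agrees with 1 − 2 + 0 = -1.

H_0 ≅ Z,  H_1 ≅ Z^2,  H_2 = 0.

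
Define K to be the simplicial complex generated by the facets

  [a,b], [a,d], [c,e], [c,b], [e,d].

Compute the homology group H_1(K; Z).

H_1 = Z.

Order the vertices as a < b < c < d < e. Listing each simplex with vertices in this order, K has dimension 1 with simplices:

  0-simplices (5): a, b, c, d, e
  1-simplices (5): ab, ad, bc, ce, de

so the chain groups are C_0 ≅ Z^5, C_1 ≅ Z^5.

The boundary map ∂_1: C_1 → C_0 is given by ∂[p,q] = [q] − [p]. For instance
  ∂de = e − d.
This gives a 5×5 integer matrix of rank 4; reducing to Smith normal form yields diagonal entries (1,1,1,1).

Reading off H_k = ker ∂_k / im ∂_{k+1}:

  H_1: rank ker ∂_1 − rank ∂_2 = (5 − 4) − 0 = 1, and there is no ∂_2, so H_1 = Z.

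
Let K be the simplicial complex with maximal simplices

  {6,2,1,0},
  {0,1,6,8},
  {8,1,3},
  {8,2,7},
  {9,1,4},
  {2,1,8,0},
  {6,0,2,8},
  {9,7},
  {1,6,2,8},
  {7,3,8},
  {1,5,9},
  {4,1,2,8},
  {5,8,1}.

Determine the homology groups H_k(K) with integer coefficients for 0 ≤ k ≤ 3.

Take the total order 0 < 1 < 2 < 3 < 4 < 5 < 6 < 7 < 8 < 9 on the vertex set. Then K (dimension 3) consists of the simplices:

  0-simplices (10): [0], [1], [2], [3], [4], [5], [6], [7], [8], [9]
  1-simplices (24): (24 of them)
  2-simplices (19): (19 of them)
  3-simplices (6): [0,1,2,6], [0,1,2,8], [0,1,6,8], [0,2,6,8], [1,2,4,8], [1,2,6,8]

Hence C_0 ≅ Z^10, C_1 ≅ Z^24, C_2 ≅ Z^19, C_3 ≅ Z^6.

Boundary ∂_1: C_1 → C_0 maps an edge to its endpoints' difference, ∂[p,q] = q − p. For instance
  ∂[7,8] = [8] − [7].
The resulting 10×24 matrix has rank 9, and its Smith normal form has invariant factors (1,1,1,1,1,1,1,1,1).

∂_2: C_2 → C_1 acts by ∂[p,q,r] = [q,r] − [p,r] + [p,q]. For instance
  ∂[0,1,2] = [1,2] − [0,2] + [0,1],
  ∂[3,7,8] = [7,8] − [3,8] + [3,7].
The resulting 24×19 matrix has rank 14, and its Smith normal form has invariant factors (1,1,1,1,1,1,1,1,1,1,1,1,1,1).

∂_3: C_3 → C_2 sends each 3-simplex σ to the alternating sum Σ_i (−1)^i (σ with its i-th vertex removed). For instance
  ∂[0,2,6,8] = [2,6,8] − [0,6,8] + [0,2,8] − [0,2,6],
  ∂[1,2,4,8] = [2,4,8] − [1,4,8] + [1,2,8] − [1,2,4].
The resulting 19×6 matrix has rank 5, and its Smith normal form has invariant factors (1,1,1,1,1).

Now H_k = ker ∂_k / im ∂_{k+1}, so:

  H_0: rank C_0 − rank ∂_1 = 10 − 9 = 1, and the invariant factors of ∂_1 are all 1, so H_0 = Z.
  H_1: rank ker ∂_1 − rank ∂_2 = (24 − 9) − 14 = 1, and the invariant factors of ∂_2 are all 1, so H_1 = Z.
  H_2: rank ker ∂_2 − rank ∂_3 = (19 − 14) − 5 = 0, and the invariant factors of ∂_3 are all 1, so H_2 = 0.
  H_3: rank ker ∂_3 − rank ∂_4 = (6 − 5) − 0 = 1, and there is no ∂_4, so H_3 = Z.

H_0 = Z,  H_1 = Z,  H_2 = 0,  H_3 = Z.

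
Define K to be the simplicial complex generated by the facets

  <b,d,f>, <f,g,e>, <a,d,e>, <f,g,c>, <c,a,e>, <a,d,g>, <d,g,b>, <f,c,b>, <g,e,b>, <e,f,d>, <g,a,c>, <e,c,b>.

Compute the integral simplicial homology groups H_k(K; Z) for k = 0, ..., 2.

Order the vertices as a < b < c < d < e < f < g. Listing each simplex with vertices in this order, K has dimension 2 with simplices:

  0-simplices (7): a, b, c, d, e, f, g
  1-simplices (18): ac, ad, ae, ag, bc, bd, be, bf, bg, ce, cf, cg, de, df, dg, ef, eg, fg
  2-simplices (12): ace, acg, ade, adg, bce, bcf, bdf, bdg, beg, cfg, def, efg

Hence C_0 ≅ Z^7, C_1 ≅ Z^18, C_2 ≅ Z^12.

Boundary ∂_1: C_1 → C_0 maps an edge to its endpoints' difference, ∂[p,q] = q − p. For instance
  ∂ag = g − a.
The resulting 7×18 matrix has rank 6, and its Smith normal form has invariant factors (1,1,1,1,1,1).

∂_2: C_2 → C_1 maps a triangle to the signed sum of its edges. For instance
  ∂bdg = dg − bg + bd,
  ∂adg = dg − ag + ad.
The 18×12 boundary matrix has rank 12 and Smith normal form diag(1,1,1,1,1,1,1,1,1,1,1,2).

Now H_k = ker ∂_k / im ∂_{k+1}, so:

  H_0: rank C_0 − rank ∂_1 = 7 − 6 = 1, and the invariant factors of ∂_1 are all 1, so H_0 = Z.
  H_1: rank ker ∂_1 − rank ∂_2 = (18 − 6) − 12 = 0, and ∂_2 has invariant factor 2 > 1, so H_1 = Z/2.
  H_2: rank ker ∂_2 − rank ∂_3 = (12 − 12) − 0 = 0, and there is no ∂_3, so H_2 = 0.

(K is a triangulation of the real projective plane RP^2.)

H_0 ≅ Z,  H_1 ≅ Z/2,  H_2 = 0.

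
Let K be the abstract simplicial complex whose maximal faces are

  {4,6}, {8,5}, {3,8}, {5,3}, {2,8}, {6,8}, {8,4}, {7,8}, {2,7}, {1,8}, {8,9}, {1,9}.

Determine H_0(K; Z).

K has 9 vertices, 12 edges.
rank ∂_0 = 0, rank ∂_1 = 8 ⇒ b_0 = 9 − 0 − 8 = 1; all invariant factors of ∂_1 are 1 so no torsion. So H_0 = Z.

H_0 = Z.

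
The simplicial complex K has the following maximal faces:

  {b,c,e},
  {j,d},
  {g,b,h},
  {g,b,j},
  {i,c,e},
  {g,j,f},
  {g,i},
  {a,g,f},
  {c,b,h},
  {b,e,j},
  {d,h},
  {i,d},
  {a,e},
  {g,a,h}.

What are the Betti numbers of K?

b_0 = 1, b_1 = 4, b_2 = 0.

Fix the vertex order a < b < c < d < e < f < g < h < i < j and write every simplex with vertices in increasing order. Then dim K = 2 and the simplices of K are:

  0-simplices (10): a, b, c, d, e, f, g, h, i, j
  1-simplices (22): ae, af, ag, ah, bc, be, bg, bh, bj, ce, ch, ci, dh, di, dj, ei, ej, fg, fj, gh, gi, gj
  2-simplices (9): afg, agh, bce, bch, bej, bgh, bgj, cei, fgj

Hence C_0 ≅ Z^10, C_1 ≅ Z^22, C_2 ≅ Z^9.

∂_1: C_1 → C_0 sends each edge [p,q] (with p < q) to q − p. For instance
  ∂gj = j − g.
This gives a 10×22 integer matrix of rank 9; reducing to Smith normal form yields diagonal entries (1,1,1,1,1,1,1,1,1).

Boundary ∂_2: C_2 → C_1 maps a triangle to the signed sum of its edges. For instance
  ∂bgh = gh − bh + bg,
  ∂fgj = gj − fj + fg.
This gives a 22×9 integer matrix of rank 9; reducing to Smith normal form yields diagonal entries (1,1,1,1,1,1,1,1,1).

Reading off H_k = ker ∂_k / im ∂_{k+1}:

  H_0: rank C_0 − rank ∂_1 = 10 − 9 = 1, and the invariant factors of ∂_1 are all 1, so H_0 = Z.
  H_1: rank ker ∂_1 − rank ∂_2 = (22 − 9) − 9 = 4, and the invariant factors of ∂_2 are all 1, so H_1 = Z^4.
  H_2: rank ker ∂_2 − rank ∂_3 = (9 − 9) − 0 = 0, and there is no ∂_3, so H_2 = 0.

Hence the Betti numbers are b_0 = 1, b_1 = 4, b_2 = 0.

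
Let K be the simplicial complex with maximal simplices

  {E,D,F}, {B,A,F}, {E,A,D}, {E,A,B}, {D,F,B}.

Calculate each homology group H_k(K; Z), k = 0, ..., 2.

H_0 = Z,  H_1 = Z,  H_2 = 0.

We work with the vertex ordering A < B < D < E < F. The simplices of K, each written with vertices in increasing order, are:

  0-simplices (5): A, B, D, E, F
  1-simplices (10): AB, AD, AE, AF, BD, BE, BF, DE, DF, EF
  2-simplices (5): ABE, ABF, ADE, BDF, DEF

giving chain groups C_0 ≅ Z^5, C_1 ≅ Z^10, C_2 ≅ Z^5.

∂_1: C_1 → C_0 sends each edge [p,q] (with p < q) to q − p.
As a 5×10 matrix over Z this has rank 4, with invariant factors (1,1,1,1).

∂_2: C_2 → C_1 maps a triangle to the signed sum of its edges. For instance
  ∂ABE = BE − AE + AB,
  ∂ADE = DE − AE + AD.
As a 10×5 matrix over Z this has rank 5, with invariant factors (1,1,1,1,1).

Reading off H_k = ker ∂_k / im ∂_{k+1}:

  H_0: rank C_0 − rank ∂_1 = 5 − 4 = 1, and the invariant factors of ∂_1 are all 1, so H_0 ≅ Z.
  H_1: rank ker ∂_1 − rank ∂_2 = (10 − 4) − 5 = 1, and the invariant factors of ∂_2 are all 1, so H_1 ≅ Z.
  H_2: rank ker ∂_2 − rank ∂_3 = (5 − 5) − 0 = 0, and there is no ∂_3, so H_2 ≅ 0.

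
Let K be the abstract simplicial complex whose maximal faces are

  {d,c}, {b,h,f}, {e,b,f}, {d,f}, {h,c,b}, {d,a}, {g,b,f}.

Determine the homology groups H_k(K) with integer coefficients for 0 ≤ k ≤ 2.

We work with the vertex ordering a < b < c < d < e < f < g < h. The simplices of K, each written with vertices in increasing order, are:

  0-simplices (8): a, b, c, d, e, f, g, h
  1-simplices (12): ad, bc, be, bf, bg, bh, cd, ch, df, ef, fg, fh
  2-simplices (4): bch, bef, bfg, bfh

Hence C_0 ≅ Z^8, C_1 ≅ Z^12, C_2 ≅ Z^4.

The boundary map ∂_1: C_1 → C_0 sends each edge [p,q] (with p < q) to q − p.
This gives a 8×12 integer matrix of rank 7; reducing to Smith normal form yields diagonal entries (1,1,1,1,1,1,1).

The boundary map ∂_2: C_2 → C_1 acts by ∂[p,q,r] = [q,r] − [p,r] + [p,q]. For instance
  ∂bef = ef − bf + be,
  ∂bfg = fg − bg + bf.
The 12×4 boundary matrix has rank 4 and Smith normal form diag(1,1,1,1).

Now H_k = ker ∂_k / im ∂_{k+1}, so:

  H_0: rank C_0 − rank ∂_1 = 8 − 7 = 1, and the invariant factors of ∂_1 are all 1, so H_0 ≅ Z.
  H_1: rank ker ∂_1 − rank ∂_2 = (12 − 7) − 4 = 1, and the invariant factors of ∂_2 are all 1, so H_1 ≅ Z.
  H_2: rank ker ∂_2 − rank ∂_3 = (4 − 4) − 0 = 0, and there is no ∂_3, so H_2 ≅ 0.

H_0 ≅ Z,  H_1 ≅ Z,  H_2 = 0.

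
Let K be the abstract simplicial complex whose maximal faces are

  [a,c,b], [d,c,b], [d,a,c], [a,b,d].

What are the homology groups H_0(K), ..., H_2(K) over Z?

H_0 ≅ Z,  H_1 = 0,  H_2 ≅ Z.

Take the total order a < b < c < d on the vertex set. Then K (dimension 2) consists of the simplices:

  0-simplices (4): a, b, c, d
  1-simplices (6): ab, ac, ad, bc, bd, cd
  2-simplices (4): abc, abd, acd, bcd

so the chain groups are C_0 ≅ Z^4, C_1 ≅ Z^6, C_2 ≅ Z^4.

∂_1: C_1 → C_0 sends each edge [p,q] (with p < q) to q − p.
As a 4×6 matrix over Z this has rank 3, with invariant factors (1,1,1).

∂_2: C_2 → C_1 acts by ∂[p,q,r] = [q,r] − [p,r] + [p,q]. For instance
  ∂bcd = cd − bd + bc,
  ∂abc = bc − ac + ab.
As a 6×4 matrix over Z this has rank 3, with invariant factors (1,1,1).

Now H_k = ker ∂_k / im ∂_{k+1}, so:

  H_0: rank C_0 − rank ∂_1 = 4 − 3 = 1, and the invariant factors of ∂_1 are all 1, so H_0 ≅ Z.
  H_1: rank ker ∂_1 − rank ∂_2 = (6 − 3) − 3 = 0, and the invariant factors of ∂_2 are all 1, so H_1 ≅ 0.
  H_2: rank ker ∂_2 − rank ∂_3 = (4 − 3) − 0 = 1, and there is no ∂_3, so H_2 ≅ Z.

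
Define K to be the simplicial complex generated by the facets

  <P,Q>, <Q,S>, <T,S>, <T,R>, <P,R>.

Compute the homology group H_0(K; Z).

H_0 ≅ Z.

Fix the vertex order P < Q < R < S < T and write every simplex with vertices in increasing order. Then dim K = 1 and the simplices of K are:

  0-simplices (5): P, Q, R, S, T
  1-simplices (5): PQ, PR, QS, RT, ST

so the chain groups are C_0 ≅ Z^5, C_1 ≅ Z^5.

The boundary map ∂_1: C_1 → C_0 maps an edge to its endpoints' difference, ∂[p,q] = q − p.
The 5×5 boundary matrix has rank 4 and Smith normal form diag(1,1,1,1).

Computing H_k = (kernel of ∂_k) / (image of ∂_{k+1}):

  H_0: rank C_0 − rank ∂_1 = 5 − 4 = 1, and the invariant factors of ∂_1 are all 1, so H_0 = Z.

(K is a triangulation of the circle S^1.)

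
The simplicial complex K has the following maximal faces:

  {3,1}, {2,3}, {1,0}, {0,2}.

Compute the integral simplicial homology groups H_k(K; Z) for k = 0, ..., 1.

H_0 = Z,  H_1 = Z.

Order the vertices as 0 < 1 < 2 < 3. Listing each simplex with vertices in this order, K has dimension 1 with simplices:

  0-simplices (4): [0], [1], [2], [3]
  1-simplices (4): [0,1], [0,2], [1,3], [2,3]

giving chain groups C_0 ≅ Z^4, C_1 ≅ Z^4.

∂_1: C_1 → C_0 maps an edge to its endpoints' difference, ∂[p,q] = q − p. For instance
  ∂[1,3] = [3] − [1].
The resulting 4×4 matrix has rank 3, and its Smith normal form has invariant factors (1,1,1).

Now H_k = ker ∂_k / im ∂_{k+1}, so:

  H_0: rank C_0 − rank ∂_1 = 4 − 3 = 1, and the invariant factors of ∂_1 are all 1, so H_0 ≅ Z.
  H_1: rank ker ∂_1 − rank ∂_2 = (4 − 3) − 0 = 1, and there is no ∂_2, so H_1 ≅ Z.

As a check, the Euler characteristic is 4 − 4 = 0, which agrees with 1 − 1 = 0.
(K is a triangulation of the circle S^1.)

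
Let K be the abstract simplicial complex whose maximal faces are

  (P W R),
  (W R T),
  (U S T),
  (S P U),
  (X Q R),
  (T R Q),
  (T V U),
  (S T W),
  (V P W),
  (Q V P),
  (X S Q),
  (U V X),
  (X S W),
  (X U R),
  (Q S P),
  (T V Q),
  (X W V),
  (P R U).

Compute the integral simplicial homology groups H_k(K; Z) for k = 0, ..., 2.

K has 9 vertices, 27 edges, 18 triangles.
rank ∂_0 = 0, rank ∂_1 = 8 ⇒ b_0 = 9 − 0 − 8 = 1; all invariant factors of ∂_1 are 1 so no torsion. So H_0 ≅ Z.
rank ∂_1 = 8, rank ∂_2 = 17 ⇒ b_1 = 27 − 8 − 17 = 2; all invariant factors of ∂_2 are 1 so no torsion. So H_1 ≅ Z^2.
rank ∂_2 = 17, rank ∂_3 = 0 ⇒ b_2 = 18 − 17 − 0 = 1. So H_2 ≅ Z.

H_0 ≅ Z,  H_1 ≅ Z^2,  H_2 ≅ Z.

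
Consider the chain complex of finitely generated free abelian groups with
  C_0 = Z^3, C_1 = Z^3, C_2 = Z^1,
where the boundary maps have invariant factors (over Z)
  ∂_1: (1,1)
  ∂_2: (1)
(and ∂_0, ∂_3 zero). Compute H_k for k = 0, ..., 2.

H_0: b_0 = 3 − 0 − 2 = 1; torsion from ∂_1 factors > 1: none. So H_0 ≅ Z.
H_1: b_1 = 3 − 2 − 1 = 0; torsion from ∂_2 factors > 1: none. So H_1 ≅ 0.
H_2: b_2 = 1 − 1 − 0 = 0; torsion from ∂_3 factors > 1: none. So H_2 ≅ 0.

H_0 ≅ Z,  H_1 = 0,  H_2 = 0.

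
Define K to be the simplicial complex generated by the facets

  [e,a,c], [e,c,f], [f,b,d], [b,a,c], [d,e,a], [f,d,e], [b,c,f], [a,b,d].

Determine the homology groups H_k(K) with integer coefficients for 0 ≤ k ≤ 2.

We work with the vertex ordering a < b < c < d < e < f. The simplices of K, each written with vertices in increasing order, are:

  0-simplices (6): a, b, c, d, e, f
  1-simplices (12): ab, ac, ad, ae, bc, bd, bf, ce, cf, de, df, ef
  2-simplices (8): abc, abd, ace, ade, bcf, bdf, cef, def

so the chain groups are C_0 ≅ Z^6, C_1 ≅ Z^12, C_2 ≅ Z^8.

Boundary ∂_1: C_1 → C_0 sends each edge [p,q] (with p < q) to q − p.
This gives a 6×12 integer matrix of rank 5; reducing to Smith normal form yields diagonal entries (1,1,1,1,1).

The boundary map ∂_2: C_2 → C_1 maps a triangle to the signed sum of its edges. For instance
  ∂def = ef − df + de,
  ∂abd = bd − ad + ab.
The resulting 12×8 matrix has rank 7, and its Smith normal form has invariant factors (1,1,1,1,1,1,1).

Reading off H_k = ker ∂_k / im ∂_{k+1}:

  H_0: rank C_0 − rank ∂_1 = 6 − 5 = 1, and the invariant factors of ∂_1 are all 1, so H_0 = Z.
  H_1: rank ker ∂_1 − rank ∂_2 = (12 − 5) − 7 = 0, and the invariant factors of ∂_2 are all 1, so H_1 = 0.
  H_2: rank ker ∂_2 − rank ∂_3 = (8 − 7) − 0 = 1, and there is no ∂_3, so H_2 = Z.

(K is a triangulation of the 2-sphere S^2.)

H_0 ≅ Z,  H_1 = 0,  H_2 ≅ Z.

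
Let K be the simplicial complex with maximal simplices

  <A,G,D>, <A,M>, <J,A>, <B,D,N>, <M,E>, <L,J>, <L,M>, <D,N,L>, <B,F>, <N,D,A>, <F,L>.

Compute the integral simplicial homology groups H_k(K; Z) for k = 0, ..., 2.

H_0 = Z,  H_1 = Z^3,  H_2 = 0.

Take the total order A < B < D < E < F < G < J < L < M < N on the vertex set. Then K (dimension 2) consists of the simplices:

  0-simplices (10): A, B, D, E, F, G, J, L, M, N
  1-simplices (16): AD, AG, AJ, AM, AN, BD, BF, BN, DG, DL, DN, EM, FL, JL, LM, LN
  2-simplices (4): ADG, ADN, BDN, DLN

Hence C_0 ≅ Z^10, C_1 ≅ Z^16, C_2 ≅ Z^4.

The boundary map ∂_1: C_1 → C_0 maps an edge to its endpoints' difference, ∂[p,q] = q − p. For instance
  ∂EM = M − E.
The resulting 10×16 matrix has rank 9, and its Smith normal form has invariant factors (1,1,1,1,1,1,1,1,1).

Boundary ∂_2: C_2 → C_1 sends each 2-simplex [p,q,r] to [q,r] − [p,r] + [p,q]. For instance
  ∂ADG = DG − AG + AD,
  ∂DLN = LN − DN + DL.
This gives a 16×4 integer matrix of rank 4; reducing to Smith normal form yields diagonal entries (1,1,1,1).

From H_k ≅ ker(∂_k) / im(∂_{k+1}) we obtain:

  H_0: rank C_0 − rank ∂_1 = 10 − 9 = 1, and the invariant factors of ∂_1 are all 1, so H_0 = Z.
  H_1: rank ker ∂_1 − rank ∂_2 = (16 − 9) − 4 = 3, and the invariant factors of ∂_2 are all 1, so H_1 = Z^3.
  H_2: rank ker ∂_2 − rank ∂_3 = (4 − 4) − 0 = 0, and there is no ∂_3, so H_2 = 0.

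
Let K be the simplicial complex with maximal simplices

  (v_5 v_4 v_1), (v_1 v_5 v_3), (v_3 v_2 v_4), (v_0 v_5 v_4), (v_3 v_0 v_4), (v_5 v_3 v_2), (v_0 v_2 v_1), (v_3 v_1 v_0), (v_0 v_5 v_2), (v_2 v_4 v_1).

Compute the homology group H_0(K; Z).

H_0 = Z.

K has 6 vertices, 15 edges, 10 triangles.
rank ∂_0 = 0, rank ∂_1 = 5 ⇒ b_0 = 6 − 0 − 5 = 1; all invariant factors of ∂_1 are 1 so no torsion. So H_0 = Z.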